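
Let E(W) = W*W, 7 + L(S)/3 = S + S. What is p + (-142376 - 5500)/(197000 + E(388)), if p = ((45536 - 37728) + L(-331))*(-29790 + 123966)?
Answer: 15822374322589/28962 ≈ 5.4632e+8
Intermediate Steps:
L(S) = -21 + 6*S (L(S) = -21 + 3*(S + S) = -21 + 3*(2*S) = -21 + 6*S)
E(W) = W²
p = 546314976 (p = ((45536 - 37728) + (-21 + 6*(-331)))*(-29790 + 123966) = (7808 + (-21 - 1986))*94176 = (7808 - 2007)*94176 = 5801*94176 = 546314976)
p + (-142376 - 5500)/(197000 + E(388)) = 546314976 + (-142376 - 5500)/(197000 + 388²) = 546314976 - 147876/(197000 + 150544) = 546314976 - 147876/347544 = 546314976 - 147876*1/347544 = 546314976 - 12323/28962 = 15822374322589/28962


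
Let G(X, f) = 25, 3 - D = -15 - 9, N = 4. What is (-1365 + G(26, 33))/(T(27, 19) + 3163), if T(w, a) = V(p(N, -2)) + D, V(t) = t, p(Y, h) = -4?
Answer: -670/1593 ≈ -0.42059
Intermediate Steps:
D = 27 (D = 3 - (-15 - 9) = 3 - 1*(-24) = 3 + 24 = 27)
T(w, a) = 23 (T(w, a) = -4 + 27 = 23)
(-1365 + G(26, 33))/(T(27, 19) + 3163) = (-1365 + 25)/(23 + 3163) = -1340/3186 = -1340*1/3186 = -670/1593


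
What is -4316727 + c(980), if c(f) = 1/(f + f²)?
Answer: -4150015003259/961380 ≈ -4.3167e+6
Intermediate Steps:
-4316727 + c(980) = -4316727 + 1/(980*(1 + 980)) = -4316727 + (1/980)/981 = -4316727 + (1/980)*(1/981) = -4316727 + 1/961380 = -4150015003259/961380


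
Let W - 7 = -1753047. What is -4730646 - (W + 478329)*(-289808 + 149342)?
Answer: -179058285972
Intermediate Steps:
W = -1753040 (W = 7 - 1753047 = -1753040)
-4730646 - (W + 478329)*(-289808 + 149342) = -4730646 - (-1753040 + 478329)*(-289808 + 149342) = -4730646 - (-1274711)*(-140466) = -4730646 - 1*179053555326 = -4730646 - 179053555326 = -179058285972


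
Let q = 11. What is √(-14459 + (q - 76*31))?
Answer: 2*I*√4201 ≈ 129.63*I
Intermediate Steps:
√(-14459 + (q - 76*31)) = √(-14459 + (11 - 76*31)) = √(-14459 + (11 - 2356)) = √(-14459 - 2345) = √(-16804) = 2*I*√4201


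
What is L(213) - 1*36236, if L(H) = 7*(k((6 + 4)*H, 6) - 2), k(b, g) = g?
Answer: -36208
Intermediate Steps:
L(H) = 28 (L(H) = 7*(6 - 2) = 7*4 = 28)
L(213) - 1*36236 = 28 - 1*36236 = 28 - 36236 = -36208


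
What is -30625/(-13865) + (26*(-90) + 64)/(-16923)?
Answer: 109964723/46927479 ≈ 2.3433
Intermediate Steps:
-30625/(-13865) + (26*(-90) + 64)/(-16923) = -30625*(-1/13865) + (-2340 + 64)*(-1/16923) = 6125/2773 - 2276*(-1/16923) = 6125/2773 + 2276/16923 = 109964723/46927479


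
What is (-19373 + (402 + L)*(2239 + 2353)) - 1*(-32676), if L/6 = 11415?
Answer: 316365367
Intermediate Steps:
L = 68490 (L = 6*11415 = 68490)
(-19373 + (402 + L)*(2239 + 2353)) - 1*(-32676) = (-19373 + (402 + 68490)*(2239 + 2353)) - 1*(-32676) = (-19373 + 68892*4592) + 32676 = (-19373 + 316352064) + 32676 = 316332691 + 32676 = 316365367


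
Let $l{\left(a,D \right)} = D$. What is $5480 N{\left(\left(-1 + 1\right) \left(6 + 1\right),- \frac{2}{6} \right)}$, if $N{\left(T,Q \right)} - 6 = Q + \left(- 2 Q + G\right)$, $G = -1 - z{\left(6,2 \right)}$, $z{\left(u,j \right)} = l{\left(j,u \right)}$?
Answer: $- \frac{10960}{3} \approx -3653.3$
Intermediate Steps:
$z{\left(u,j \right)} = u$
$G = -7$ ($G = -1 - 6 = -7$)
$N{\left(T,Q \right)} = -1 - Q$ ($N{\left(T,Q \right)} = 6 + \left(Q - \left(7 + 2 Q\right)\right) = 6 - \left(7 + Q\right) = -1 - Q$)
$5480 N{\left(\left(-1 + 1\right) \left(6 + 1\right),- \frac{2}{6} \right)} = 5480 \left(-1 - - \frac{2}{6}\right) = 5480 \left(-1 - \left(-2\right) \frac{1}{6}\right) = 5480 \left(-1 - - \frac{1}{3}\right) = 5480 \left(-1 + \frac{1}{3}\right) = 5480 \left(- \frac{2}{3}\right) = - \frac{10960}{3}$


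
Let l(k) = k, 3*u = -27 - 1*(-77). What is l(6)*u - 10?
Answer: 90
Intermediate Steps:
u = 50/3 (u = (-27 - 1*(-77))/3 = (-27 + 77)/3 = (⅓)*50 = 50/3 ≈ 16.667)
l(6)*u - 10 = 6*(50/3) - 10 = 100 - 10 = 90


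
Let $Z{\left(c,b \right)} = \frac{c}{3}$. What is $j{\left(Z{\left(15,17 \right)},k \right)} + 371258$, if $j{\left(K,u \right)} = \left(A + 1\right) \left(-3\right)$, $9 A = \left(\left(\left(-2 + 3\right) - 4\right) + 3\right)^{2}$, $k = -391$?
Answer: $371255$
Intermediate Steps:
$A = 0$ ($A = \frac{\left(\left(\left(-2 + 3\right) - 4\right) + 3\right)^{2}}{9} = \frac{\left(\left(1 - 4\right) + 3\right)^{2}}{9} = \frac{\left(-3 + 3\right)^{2}}{9} = \frac{0^{2}}{9} = \frac{1}{9} \cdot 0 = 0$)
$Z{\left(c,b \right)} = \frac{c}{3}$ ($Z{\left(c,b \right)} = c \frac{1}{3} = \frac{c}{3}$)
$j{\left(K,u \right)} = -3$ ($j{\left(K,u \right)} = \left(0 + 1\right) \left(-3\right) = 1 \left(-3\right) = -3$)
$j{\left(Z{\left(15,17 \right)},k \right)} + 371258 = -3 + 371258 = 371255$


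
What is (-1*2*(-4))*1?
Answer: 8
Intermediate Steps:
(-1*2*(-4))*1 = -2*(-4)*1 = 8*1 = 8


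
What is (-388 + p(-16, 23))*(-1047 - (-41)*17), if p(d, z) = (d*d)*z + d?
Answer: -1919400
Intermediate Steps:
p(d, z) = d + z*d² (p(d, z) = d²*z + d = z*d² + d = d + z*d²)
(-388 + p(-16, 23))*(-1047 - (-41)*17) = (-388 - 16*(1 - 16*23))*(-1047 - (-41)*17) = (-388 - 16*(1 - 368))*(-1047 - 1*(-697)) = (-388 - 16*(-367))*(-1047 + 697) = (-388 + 5872)*(-350) = 5484*(-350) = -1919400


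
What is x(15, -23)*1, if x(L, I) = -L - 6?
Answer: -21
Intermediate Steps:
x(L, I) = -6 - L
x(15, -23)*1 = (-6 - 1*15)*1 = (-6 - 15)*1 = -21*1 = -21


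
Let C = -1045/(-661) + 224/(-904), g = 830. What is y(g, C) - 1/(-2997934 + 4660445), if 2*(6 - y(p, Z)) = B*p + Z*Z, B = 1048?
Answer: -8067864663612483580109/18550444866898478 ≈ -4.3492e+5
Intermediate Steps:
C = 99577/74693 (C = -1045*(-1/661) + 224*(-1/904) = 1045/661 - 28/113 = 99577/74693 ≈ 1.3332)
y(p, Z) = 6 - 524*p - Z**2/2 (y(p, Z) = 6 - (1048*p + Z*Z)/2 = 6 - (1048*p + Z**2)/2 = 6 - (Z**2 + 1048*p)/2 = 6 + (-524*p - Z**2/2) = 6 - 524*p - Z**2/2)
y(g, C) - 1/(-2997934 + 4660445) = (6 - 524*830 - (99577/74693)**2/2) - 1/(-2997934 + 4660445) = (6 - 434920 - 1/2*9915578929/5579044249) - 1/1662511 = (6 - 434920 - 9915578929/11158088498) - 1*1/1662511 = -4852818816598101/11158088498 - 1/1662511 = -8067864663612483580109/18550444866898478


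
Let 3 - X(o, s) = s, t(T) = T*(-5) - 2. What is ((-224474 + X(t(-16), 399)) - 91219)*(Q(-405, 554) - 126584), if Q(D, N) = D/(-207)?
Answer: 40011191541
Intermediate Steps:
t(T) = -2 - 5*T (t(T) = -5*T - 2 = -2 - 5*T)
X(o, s) = 3 - s
Q(D, N) = -D/207 (Q(D, N) = D*(-1/207) = -D/207)
((-224474 + X(t(-16), 399)) - 91219)*(Q(-405, 554) - 126584) = ((-224474 + (3 - 1*399)) - 91219)*(-1/207*(-405) - 126584) = ((-224474 + (3 - 399)) - 91219)*(45/23 - 126584) = ((-224474 - 396) - 91219)*(-2911387/23) = (-224870 - 91219)*(-2911387/23) = -316089*(-2911387/23) = 40011191541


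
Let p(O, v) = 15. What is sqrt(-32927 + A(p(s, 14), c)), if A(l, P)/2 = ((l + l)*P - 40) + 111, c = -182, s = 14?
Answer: I*sqrt(43705) ≈ 209.06*I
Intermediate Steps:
A(l, P) = 142 + 4*P*l (A(l, P) = 2*(((l + l)*P - 40) + 111) = 2*(((2*l)*P - 40) + 111) = 2*((2*P*l - 40) + 111) = 2*((-40 + 2*P*l) + 111) = 2*(71 + 2*P*l) = 142 + 4*P*l)
sqrt(-32927 + A(p(s, 14), c)) = sqrt(-32927 + (142 + 4*(-182)*15)) = sqrt(-32927 + (142 - 10920)) = sqrt(-32927 - 10778) = sqrt(-43705) = I*sqrt(43705)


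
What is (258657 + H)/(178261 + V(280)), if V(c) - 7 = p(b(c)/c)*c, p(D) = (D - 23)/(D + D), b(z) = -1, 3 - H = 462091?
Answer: -203431/1080008 ≈ -0.18836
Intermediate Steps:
H = -462088 (H = 3 - 1*462091 = 3 - 462091 = -462088)
p(D) = (-23 + D)/(2*D) (p(D) = (-23 + D)/((2*D)) = (-23 + D)*(1/(2*D)) = (-23 + D)/(2*D))
V(c) = 7 - c²*(-23 - 1/c)/2 (V(c) = 7 + ((-23 - 1/c)/(2*((-1/c))))*c = 7 + ((-c)*(-23 - 1/c)/2)*c = 7 + (-c*(-23 - 1/c)/2)*c = 7 - c²*(-23 - 1/c)/2)
(258657 + H)/(178261 + V(280)) = (258657 - 462088)/(178261 + (7 + (½)*280*(1 + 23*280))) = -203431/(178261 + (7 + (½)*280*(1 + 6440))) = -203431/(178261 + (7 + (½)*280*6441)) = -203431/(178261 + (7 + 901740)) = -203431/(178261 + 901747) = -203431/1080008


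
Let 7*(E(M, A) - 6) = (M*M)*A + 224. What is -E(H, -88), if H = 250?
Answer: 5499734/7 ≈ 7.8568e+5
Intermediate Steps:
E(M, A) = 38 + A*M²/7 (E(M, A) = 6 + ((M*M)*A + 224)/7 = 6 + (M²*A + 224)/7 = 6 + (A*M² + 224)/7 = 6 + (224 + A*M²)/7 = 6 + (32 + A*M²/7) = 38 + A*M²/7)
-E(H, -88) = -(38 + (⅐)*(-88)*250²) = -(38 + (⅐)*(-88)*62500) = -(38 - 5500000/7) = -1*(-5499734/7) = 5499734/7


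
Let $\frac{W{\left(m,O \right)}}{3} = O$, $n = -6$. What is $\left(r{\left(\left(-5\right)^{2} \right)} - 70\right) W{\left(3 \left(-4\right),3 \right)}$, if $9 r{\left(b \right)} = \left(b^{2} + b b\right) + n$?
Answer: $614$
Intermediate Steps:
$W{\left(m,O \right)} = 3 O$
$r{\left(b \right)} = - \frac{2}{3} + \frac{2 b^{2}}{9}$ ($r{\left(b \right)} = \frac{\left(b^{2} + b b\right) - 6}{9} = \frac{\left(b^{2} + b^{2}\right) - 6}{9} = \frac{2 b^{2} - 6}{9} = \frac{-6 + 2 b^{2}}{9} = - \frac{2}{3} + \frac{2 b^{2}}{9}$)
$\left(r{\left(\left(-5\right)^{2} \right)} - 70\right) W{\left(3 \left(-4\right),3 \right)} = \left(\left(- \frac{2}{3} + \frac{2 \left(\left(-5\right)^{2}\right)^{2}}{9}\right) - 70\right) 3 \cdot 3 = \left(\left(- \frac{2}{3} + \frac{2 \cdot 25^{2}}{9}\right) - 70\right) 9 = \left(\left(- \frac{2}{3} + \frac{2}{9} \cdot 625\right) - 70\right) 9 = \left(\left(- \frac{2}{3} + \frac{1250}{9}\right) - 70\right) 9 = \left(\frac{1244}{9} - 70\right) 9 = \frac{614}{9} \cdot 9 = 614$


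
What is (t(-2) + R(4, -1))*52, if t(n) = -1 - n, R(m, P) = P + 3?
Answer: 156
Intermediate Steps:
R(m, P) = 3 + P
(t(-2) + R(4, -1))*52 = ((-1 - 1*(-2)) + (3 - 1))*52 = ((-1 + 2) + 2)*52 = (1 + 2)*52 = 3*52 = 156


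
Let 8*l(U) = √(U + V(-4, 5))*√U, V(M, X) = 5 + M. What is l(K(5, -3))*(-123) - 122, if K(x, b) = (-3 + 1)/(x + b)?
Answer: -122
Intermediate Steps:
K(x, b) = -2/(b + x)
l(U) = √U*√(1 + U)/8 (l(U) = (√(U + (5 - 4))*√U)/8 = (√(U + 1)*√U)/8 = (√(1 + U)*√U)/8 = (√U*√(1 + U))/8 = √U*√(1 + U)/8)
l(K(5, -3))*(-123) - 122 = (√(-2/(-3 + 5))*√(1 - 2/(-3 + 5))/8)*(-123) - 122 = (√(-2/2)*√(1 - 2/2)/8)*(-123) - 122 = (√(-2*½)*√(1 - 2*½)/8)*(-123) - 122 = (√(-1)*√(1 - 1)/8)*(-123) - 122 = (I*√0/8)*(-123) - 122 = ((⅛)*I*0)*(-123) - 122 = 0*(-123) - 122 = 0 - 122 = -122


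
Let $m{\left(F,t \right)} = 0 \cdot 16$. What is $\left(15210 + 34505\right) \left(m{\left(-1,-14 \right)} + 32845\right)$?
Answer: $1632889175$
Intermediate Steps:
$m{\left(F,t \right)} = 0$
$\left(15210 + 34505\right) \left(m{\left(-1,-14 \right)} + 32845\right) = \left(15210 + 34505\right) \left(0 + 32845\right) = 49715 \cdot 32845 = 1632889175$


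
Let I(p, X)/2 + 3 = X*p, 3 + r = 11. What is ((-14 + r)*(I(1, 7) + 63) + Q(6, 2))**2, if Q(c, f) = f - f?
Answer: 181476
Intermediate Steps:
r = 8 (r = -3 + 11 = 8)
Q(c, f) = 0
I(p, X) = -6 + 2*X*p (I(p, X) = -6 + 2*(X*p) = -6 + 2*X*p)
((-14 + r)*(I(1, 7) + 63) + Q(6, 2))**2 = ((-14 + 8)*((-6 + 2*7*1) + 63) + 0)**2 = (-6*((-6 + 14) + 63) + 0)**2 = (-6*(8 + 63) + 0)**2 = (-6*71 + 0)**2 = (-426 + 0)**2 = (-426)**2 = 181476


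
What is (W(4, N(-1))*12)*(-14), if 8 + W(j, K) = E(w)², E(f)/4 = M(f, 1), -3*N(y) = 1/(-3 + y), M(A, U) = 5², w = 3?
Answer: -1678656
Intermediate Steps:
M(A, U) = 25
N(y) = -1/(3*(-3 + y))
E(f) = 100 (E(f) = 4*25 = 100)
W(j, K) = 9992 (W(j, K) = -8 + 100² = -8 + 10000 = 9992)
(W(4, N(-1))*12)*(-14) = (9992*12)*(-14) = 119904*(-14) = -1678656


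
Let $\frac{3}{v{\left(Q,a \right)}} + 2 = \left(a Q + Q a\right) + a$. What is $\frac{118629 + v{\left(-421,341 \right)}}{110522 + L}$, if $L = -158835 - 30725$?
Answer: $- \frac{5670130084}{3777792459} \approx -1.5009$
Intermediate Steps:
$v{\left(Q,a \right)} = \frac{3}{-2 + a + 2 Q a}$ ($v{\left(Q,a \right)} = \frac{3}{-2 + \left(\left(a Q + Q a\right) + a\right)} = \frac{3}{-2 + \left(\left(Q a + Q a\right) + a\right)} = \frac{3}{-2 + \left(2 Q a + a\right)} = \frac{3}{-2 + \left(a + 2 Q a\right)} = \frac{3}{-2 + a + 2 Q a}$)
$L = -189560$ ($L = -158835 - 30725 = -189560$)
$\frac{118629 + v{\left(-421,341 \right)}}{110522 + L} = \frac{118629 + \frac{3}{-2 + 341 + 2 \left(-421\right) 341}}{110522 - 189560} = \frac{118629 + \frac{3}{-2 + 341 - 287122}}{-79038} = \left(118629 + \frac{3}{-286783}\right) \left(- \frac{1}{79038}\right) = \left(118629 + 3 \left(- \frac{1}{286783}\right)\right) \left(- \frac{1}{79038}\right) = \left(118629 - \frac{3}{286783}\right) \left(- \frac{1}{79038}\right) = \frac{34020780504}{286783} \left(- \frac{1}{79038}\right) = - \frac{5670130084}{3777792459}$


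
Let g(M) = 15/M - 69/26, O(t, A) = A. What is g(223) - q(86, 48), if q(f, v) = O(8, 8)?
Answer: -61381/5798 ≈ -10.587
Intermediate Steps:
q(f, v) = 8
g(M) = -69/26 + 15/M (g(M) = 15/M - 69*1/26 = 15/M - 69/26 = -69/26 + 15/M)
g(223) - q(86, 48) = (-69/26 + 15/223) - 1*8 = (-69/26 + 15*(1/223)) - 8 = (-69/26 + 15/223) - 8 = -14997/5798 - 8 = -61381/5798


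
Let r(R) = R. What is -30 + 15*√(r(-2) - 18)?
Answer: -30 + 30*I*√5 ≈ -30.0 + 67.082*I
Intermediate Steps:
-30 + 15*√(r(-2) - 18) = -30 + 15*√(-2 - 18) = -30 + 15*√(-20) = -30 + 15*(2*I*√5) = -30 + 30*I*√5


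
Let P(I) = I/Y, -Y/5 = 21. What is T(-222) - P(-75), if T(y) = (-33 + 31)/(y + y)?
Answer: -1103/1554 ≈ -0.70978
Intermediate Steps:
Y = -105 (Y = -5*21 = -105)
P(I) = -I/105 (P(I) = I/(-105) = I*(-1/105) = -I/105)
T(y) = -1/y (T(y) = -2*1/(2*y) = -1/y)
T(-222) - P(-75) = -1/(-222) - (-1)*(-75)/105 = -1*(-1/222) - 1*5/7 = 1/222 - 5/7 = -1103/1554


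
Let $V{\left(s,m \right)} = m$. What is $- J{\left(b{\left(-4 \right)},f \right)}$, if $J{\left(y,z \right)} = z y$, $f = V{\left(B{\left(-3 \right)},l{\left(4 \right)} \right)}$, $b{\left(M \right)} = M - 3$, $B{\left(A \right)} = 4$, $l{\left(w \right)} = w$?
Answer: $28$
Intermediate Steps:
$b{\left(M \right)} = -3 + M$ ($b{\left(M \right)} = M - 3 = -3 + M$)
$f = 4$
$J{\left(y,z \right)} = y z$
$- J{\left(b{\left(-4 \right)},f \right)} = - \left(-3 - 4\right) 4 = - \left(-7\right) 4 = \left(-1\right) \left(-28\right) = 28$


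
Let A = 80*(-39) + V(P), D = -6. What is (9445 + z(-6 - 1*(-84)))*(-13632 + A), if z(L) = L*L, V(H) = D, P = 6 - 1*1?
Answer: -260234982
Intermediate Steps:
P = 5 (P = 6 - 1 = 5)
V(H) = -6
z(L) = L**2
A = -3126 (A = 80*(-39) - 6 = -3120 - 6 = -3126)
(9445 + z(-6 - 1*(-84)))*(-13632 + A) = (9445 + (-6 - 1*(-84))**2)*(-13632 - 3126) = (9445 + (-6 + 84)**2)*(-16758) = (9445 + 78**2)*(-16758) = (9445 + 6084)*(-16758) = 15529*(-16758) = -260234982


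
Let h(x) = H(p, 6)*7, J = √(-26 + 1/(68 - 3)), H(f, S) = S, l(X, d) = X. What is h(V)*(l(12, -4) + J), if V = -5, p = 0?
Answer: 504 + 42*I*√109785/65 ≈ 504.0 + 214.1*I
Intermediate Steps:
J = I*√109785/65 (J = √(-26 + 1/65) = √(-1689/65) = I*√109785/65 ≈ 5.0975*I)
h(x) = 42 (h(x) = 6*7 = 42)
h(V)*(l(12, -4) + J) = 42*(12 + I*√109785/65) = 504 + 42*I*√109785/65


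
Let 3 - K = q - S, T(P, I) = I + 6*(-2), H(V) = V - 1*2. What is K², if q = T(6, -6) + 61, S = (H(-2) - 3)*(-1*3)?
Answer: 361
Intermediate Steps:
H(V) = -2 + V (H(V) = V - 2 = -2 + V)
T(P, I) = -12 + I (T(P, I) = I - 12 = -12 + I)
S = 21 (S = ((-2 - 2) - 3)*(-1*3) = (-4 - 3)*(-3) = -7*(-3) = 21)
q = 43 (q = (-12 - 6) + 61 = -18 + 61 = 43)
K = -19 (K = 3 - (43 - 1*21) = 3 - (43 - 21) = 3 - 1*22 = 3 - 22 = -19)
K² = (-19)² = 361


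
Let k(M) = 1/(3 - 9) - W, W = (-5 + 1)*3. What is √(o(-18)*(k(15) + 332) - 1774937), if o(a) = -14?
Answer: 2*I*√4004439/3 ≈ 1334.1*I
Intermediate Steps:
W = -12 (W = -4*3 = -12)
k(M) = 71/6 (k(M) = 1/(3 - 9) - 1*(-12) = 1/(-6) + 12 = -⅙ + 12 = 71/6)
√(o(-18)*(k(15) + 332) - 1774937) = √(-14*(71/6 + 332) - 1774937) = √(-14*2063/6 - 1774937) = √(-14441/3 - 1774937) = √(-5339252/3) = 2*I*√4004439/3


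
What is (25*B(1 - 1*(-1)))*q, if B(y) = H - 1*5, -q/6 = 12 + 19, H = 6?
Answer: -4650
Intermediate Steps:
q = -186 (q = -6*(12 + 19) = -6*31 = -186)
B(y) = 1 (B(y) = 6 - 1*5 = 6 - 5 = 1)
(25*B(1 - 1*(-1)))*q = (25*1)*(-186) = 25*(-186) = -4650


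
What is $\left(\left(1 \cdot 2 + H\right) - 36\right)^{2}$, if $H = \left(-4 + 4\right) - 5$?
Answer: $1521$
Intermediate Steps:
$H = -5$ ($H = 0 - 5 = -5$)
$\left(\left(1 \cdot 2 + H\right) - 36\right)^{2} = \left(\left(1 \cdot 2 - 5\right) - 36\right)^{2} = \left(\left(2 - 5\right) - 36\right)^{2} = \left(-3 - 36\right)^{2} = \left(-39\right)^{2} = 1521$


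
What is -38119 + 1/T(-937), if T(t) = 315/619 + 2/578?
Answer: -3493579935/91654 ≈ -38117.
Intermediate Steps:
T(t) = 91654/178891 (T(t) = 315*(1/619) + 2*(1/578) = 315/619 + 1/289 = 91654/178891)
-38119 + 1/T(-937) = -38119 + 1/(91654/178891) = -38119 + 178891/91654 = -3493579935/91654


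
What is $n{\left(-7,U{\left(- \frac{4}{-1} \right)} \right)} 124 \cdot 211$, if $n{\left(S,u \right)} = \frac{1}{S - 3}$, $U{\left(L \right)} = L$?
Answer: $- \frac{13082}{5} \approx -2616.4$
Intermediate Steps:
$n{\left(S,u \right)} = \frac{1}{-3 + S}$
$n{\left(-7,U{\left(- \frac{4}{-1} \right)} \right)} 124 \cdot 211 = \frac{1}{-3 - 7} \cdot 124 \cdot 211 = \frac{1}{-10} \cdot 124 \cdot 211 = \left(- \frac{1}{10}\right) 124 \cdot 211 = \left(- \frac{62}{5}\right) 211 = - \frac{13082}{5}$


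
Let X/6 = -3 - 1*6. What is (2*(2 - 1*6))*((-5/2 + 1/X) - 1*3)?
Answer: 1192/27 ≈ 44.148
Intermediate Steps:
X = -54 (X = 6*(-3 - 1*6) = 6*(-3 - 6) = 6*(-9) = -54)
(2*(2 - 1*6))*((-5/2 + 1/X) - 1*3) = (2*(2 - 1*6))*((-5/2 + 1/(-54)) - 1*3) = (2*(2 - 6))*((-5*½ + 1*(-1/54)) - 3) = (2*(-4))*((-5/2 - 1/54) - 3) = -8*(-68/27 - 3) = -8*(-149/27) = 1192/27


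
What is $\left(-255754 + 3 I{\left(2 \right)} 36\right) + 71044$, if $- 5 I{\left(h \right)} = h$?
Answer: $- \frac{923766}{5} \approx -1.8475 \cdot 10^{5}$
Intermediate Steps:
$I{\left(h \right)} = - \frac{h}{5}$
$\left(-255754 + 3 I{\left(2 \right)} 36\right) + 71044 = \left(-255754 + 3 \left(\left(- \frac{1}{5}\right) 2\right) 36\right) + 71044 = \left(-255754 + 3 \left(- \frac{2}{5}\right) 36\right) + 71044 = \left(-255754 - \frac{216}{5}\right) + 71044 = - \frac{1278986}{5} + 71044 = - \frac{923766}{5}$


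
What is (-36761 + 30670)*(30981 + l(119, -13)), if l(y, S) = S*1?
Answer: -188626088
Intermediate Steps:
l(y, S) = S
(-36761 + 30670)*(30981 + l(119, -13)) = (-36761 + 30670)*(30981 - 13) = -6091*30968 = -188626088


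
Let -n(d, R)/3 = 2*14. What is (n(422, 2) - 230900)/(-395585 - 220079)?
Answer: 28873/76958 ≈ 0.37518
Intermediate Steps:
n(d, R) = -84 (n(d, R) = -6*14 = -3*28 = -84)
(n(422, 2) - 230900)/(-395585 - 220079) = (-84 - 230900)/(-395585 - 220079) = -230984/(-615664) = -230984*(-1/615664) = 28873/76958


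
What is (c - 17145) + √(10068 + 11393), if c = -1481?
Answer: -18626 + √21461 ≈ -18480.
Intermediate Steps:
(c - 17145) + √(10068 + 11393) = (-1481 - 17145) + √(10068 + 11393) = -18626 + √21461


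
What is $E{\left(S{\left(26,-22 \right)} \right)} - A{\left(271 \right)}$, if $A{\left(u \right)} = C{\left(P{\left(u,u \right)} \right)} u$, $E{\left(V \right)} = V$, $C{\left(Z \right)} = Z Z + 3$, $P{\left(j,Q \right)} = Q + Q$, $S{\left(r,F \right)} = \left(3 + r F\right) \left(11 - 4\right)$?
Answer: $-79614840$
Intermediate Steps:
$S{\left(r,F \right)} = 21 + 7 F r$ ($S{\left(r,F \right)} = \left(3 + F r\right) 7 = 21 + 7 F r$)
$P{\left(j,Q \right)} = 2 Q$
$C{\left(Z \right)} = 3 + Z^{2}$ ($C{\left(Z \right)} = Z^{2} + 3 = 3 + Z^{2}$)
$A{\left(u \right)} = u \left(3 + 4 u^{2}\right)$ ($A{\left(u \right)} = \left(3 + \left(2 u\right)^{2}\right) u = \left(3 + 4 u^{2}\right) u = u \left(3 + 4 u^{2}\right)$)
$E{\left(S{\left(26,-22 \right)} \right)} - A{\left(271 \right)} = \left(21 + 7 \left(-22\right) 26\right) - 271 \left(3 + 4 \cdot 271^{2}\right) = \left(21 - 4004\right) - 271 \left(3 + 4 \cdot 73441\right) = -3983 - 271 \left(3 + 293764\right) = -3983 - 271 \cdot 293767 = -3983 - 79610857 = -79614840$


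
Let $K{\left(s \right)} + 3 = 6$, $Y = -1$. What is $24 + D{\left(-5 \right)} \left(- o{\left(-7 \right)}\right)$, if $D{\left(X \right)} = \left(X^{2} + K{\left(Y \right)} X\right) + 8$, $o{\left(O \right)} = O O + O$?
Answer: $-732$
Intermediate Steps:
$K{\left(s \right)} = 3$ ($K{\left(s \right)} = -3 + 6 = 3$)
$o{\left(O \right)} = O + O^{2}$ ($o{\left(O \right)} = O^{2} + O = O + O^{2}$)
$D{\left(X \right)} = 8 + X^{2} + 3 X$ ($D{\left(X \right)} = \left(X^{2} + 3 X\right) + 8 = 8 + X^{2} + 3 X$)
$24 + D{\left(-5 \right)} \left(- o{\left(-7 \right)}\right) = 24 + \left(8 + \left(-5\right)^{2} + 3 \left(-5\right)\right) \left(- \left(-7\right) \left(1 - 7\right)\right) = 24 + \left(8 + 25 - 15\right) \left(- \left(-7\right) \left(-6\right)\right) = 24 + 18 \left(\left(-1\right) 42\right) = 24 + 18 \left(-42\right) = 24 - 756 = -732$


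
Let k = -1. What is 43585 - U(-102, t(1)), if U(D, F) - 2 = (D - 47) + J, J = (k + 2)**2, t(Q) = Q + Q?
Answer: 43731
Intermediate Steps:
t(Q) = 2*Q
J = 1 (J = (-1 + 2)**2 = 1**2 = 1)
U(D, F) = -44 + D (U(D, F) = 2 + ((D - 47) + 1) = 2 + ((-47 + D) + 1) = 2 + (-46 + D) = -44 + D)
43585 - U(-102, t(1)) = 43585 - (-44 - 102) = 43585 - 1*(-146) = 43585 + 146 = 43731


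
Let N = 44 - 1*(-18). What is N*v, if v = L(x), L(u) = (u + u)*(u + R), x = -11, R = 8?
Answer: 4092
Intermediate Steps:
L(u) = 2*u*(8 + u) (L(u) = (u + u)*(u + 8) = (2*u)*(8 + u) = 2*u*(8 + u))
v = 66 (v = 2*(-11)*(8 - 11) = 2*(-11)*(-3) = 66)
N = 62 (N = 44 + 18 = 62)
N*v = 62*66 = 4092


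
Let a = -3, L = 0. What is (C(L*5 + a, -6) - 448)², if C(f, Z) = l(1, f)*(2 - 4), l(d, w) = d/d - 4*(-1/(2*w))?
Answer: 1811716/9 ≈ 2.0130e+5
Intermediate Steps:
l(d, w) = 1 + 2/w (l(d, w) = 1 - (-2)/w = 1 + 2/w)
C(f, Z) = -2*(2 + f)/f (C(f, Z) = ((2 + f)/f)*(2 - 4) = ((2 + f)/f)*(-2) = -2*(2 + f)/f)
(C(L*5 + a, -6) - 448)² = ((-2 - 4/(0*5 - 3)) - 448)² = ((-2 - 4/(0 - 3)) - 448)² = ((-2 - 4/(-3)) - 448)² = ((-2 - 4*(-⅓)) - 448)² = ((-2 + 4/3) - 448)² = (-⅔ - 448)² = (-1346/3)² = 1811716/9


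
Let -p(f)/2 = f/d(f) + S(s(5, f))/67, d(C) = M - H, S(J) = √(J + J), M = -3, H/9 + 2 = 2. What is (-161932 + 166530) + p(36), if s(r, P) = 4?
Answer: 4622 - 4*√2/67 ≈ 4621.9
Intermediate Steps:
H = 0 (H = -18 + 9*2 = -18 + 18 = 0)
S(J) = √2*√J (S(J) = √(2*J) = √2*√J)
d(C) = -3 (d(C) = -3 - 1*0 = -3 + 0 = -3)
p(f) = -4*√2/67 + 2*f/3 (p(f) = -2*(f/(-3) + (√2*√4)/67) = -2*(f*(-⅓) + (√2*2)*(1/67)) = -2*(-f/3 + (2*√2)*(1/67)) = -2*(-f/3 + 2*√2/67) = -4*√2/67 + 2*f/3)
(-161932 + 166530) + p(36) = (-161932 + 166530) + (-4*√2/67 + (⅔)*36) = 4598 + (-4*√2/67 + 24) = 4598 + (24 - 4*√2/67) = 4622 - 4*√2/67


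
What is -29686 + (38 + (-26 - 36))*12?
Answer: -29974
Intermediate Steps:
-29686 + (38 + (-26 - 36))*12 = -29686 + (38 - 62)*12 = -29686 - 24*12 = -29686 - 288 = -29974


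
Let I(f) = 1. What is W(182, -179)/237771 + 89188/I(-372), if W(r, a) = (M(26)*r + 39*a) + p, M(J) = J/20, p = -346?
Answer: 106031564288/1188855 ≈ 89188.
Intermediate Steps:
M(J) = J/20 (M(J) = J*(1/20) = J/20)
W(r, a) = -346 + 39*a + 13*r/10 (W(r, a) = (((1/20)*26)*r + 39*a) - 346 = (13*r/10 + 39*a) - 346 = (39*a + 13*r/10) - 346 = -346 + 39*a + 13*r/10)
W(182, -179)/237771 + 89188/I(-372) = (-346 + 39*(-179) + (13/10)*182)/237771 + 89188/1 = (-346 - 6981 + 1183/5)*(1/237771) + 89188*1 = -35452/5*1/237771 + 89188 = -35452/1188855 + 89188 = 106031564288/1188855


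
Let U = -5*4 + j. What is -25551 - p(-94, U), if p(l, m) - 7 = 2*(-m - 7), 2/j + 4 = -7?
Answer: -281428/11 ≈ -25584.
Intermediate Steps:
j = -2/11 (j = 2/(-4 - 7) = 2/(-11) = 2*(-1/11) = -2/11 ≈ -0.18182)
U = -222/11 (U = -5*4 - 2/11 = -20 - 2/11 = -222/11 ≈ -20.182)
p(l, m) = -7 - 2*m (p(l, m) = 7 + 2*(-m - 7) = 7 + 2*(-7 - m) = 7 + (-14 - 2*m) = -7 - 2*m)
-25551 - p(-94, U) = -25551 - (-7 - 2*(-222/11)) = -25551 - (-7 + 444/11) = -25551 - 1*367/11 = -25551 - 367/11 = -281428/11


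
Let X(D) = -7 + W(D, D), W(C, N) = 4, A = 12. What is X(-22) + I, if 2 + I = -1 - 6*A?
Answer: -78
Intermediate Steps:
I = -75 (I = -2 + (-1 - 6*12) = -2 + (-1 - 72) = -2 - 73 = -75)
X(D) = -3 (X(D) = -7 + 4 = -3)
X(-22) + I = -3 - 75 = -78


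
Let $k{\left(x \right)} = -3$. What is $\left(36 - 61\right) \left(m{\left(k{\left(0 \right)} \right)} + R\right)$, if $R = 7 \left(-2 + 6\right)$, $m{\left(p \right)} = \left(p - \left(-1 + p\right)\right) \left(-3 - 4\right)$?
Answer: $-525$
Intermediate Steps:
$m{\left(p \right)} = -7$ ($m{\left(p \right)} = 1 \left(-7\right) = -7$)
$R = 28$ ($R = 7 \cdot 4 = 28$)
$\left(36 - 61\right) \left(m{\left(k{\left(0 \right)} \right)} + R\right) = \left(36 - 61\right) \left(-7 + 28\right) = \left(36 - 61\right) 21 = \left(-25\right) 21 = -525$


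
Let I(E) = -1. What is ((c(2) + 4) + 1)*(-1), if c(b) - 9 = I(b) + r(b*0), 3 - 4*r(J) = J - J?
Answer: -55/4 ≈ -13.750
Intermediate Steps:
r(J) = ¾ (r(J) = ¾ - (J - J)/4 = ¾ - ¼*0 = ¾ + 0 = ¾)
c(b) = 35/4 (c(b) = 9 + (-1 + ¾) = 9 - ¼ = 35/4)
((c(2) + 4) + 1)*(-1) = ((35/4 + 4) + 1)*(-1) = (51/4 + 1)*(-1) = (55/4)*(-1) = -55/4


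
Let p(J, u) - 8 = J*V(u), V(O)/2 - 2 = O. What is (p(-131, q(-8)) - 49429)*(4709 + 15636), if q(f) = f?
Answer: -973487905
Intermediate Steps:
V(O) = 4 + 2*O
p(J, u) = 8 + J*(4 + 2*u)
(p(-131, q(-8)) - 49429)*(4709 + 15636) = ((8 + 2*(-131)*(2 - 8)) - 49429)*(4709 + 15636) = ((8 + 2*(-131)*(-6)) - 49429)*20345 = ((8 + 1572) - 49429)*20345 = (1580 - 49429)*20345 = -47849*20345 = -973487905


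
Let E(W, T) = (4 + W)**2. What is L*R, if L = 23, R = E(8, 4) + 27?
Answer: 3933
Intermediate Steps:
R = 171 (R = (4 + 8)**2 + 27 = 12**2 + 27 = 144 + 27 = 171)
L*R = 23*171 = 3933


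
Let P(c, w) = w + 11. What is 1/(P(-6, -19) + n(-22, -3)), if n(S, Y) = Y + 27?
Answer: 1/16 ≈ 0.062500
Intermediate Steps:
P(c, w) = 11 + w
n(S, Y) = 27 + Y
1/(P(-6, -19) + n(-22, -3)) = 1/((11 - 19) + (27 - 3)) = 1/(-8 + 24) = 1/16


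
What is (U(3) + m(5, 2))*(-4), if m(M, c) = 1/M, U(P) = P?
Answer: -64/5 ≈ -12.800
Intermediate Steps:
(U(3) + m(5, 2))*(-4) = (3 + 1/5)*(-4) = (16/5)*(-4) = -64/5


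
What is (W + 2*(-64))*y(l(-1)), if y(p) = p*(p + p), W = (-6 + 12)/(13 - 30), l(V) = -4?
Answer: -69824/17 ≈ -4107.3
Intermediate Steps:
W = -6/17 (W = 6/(-17) = 6*(-1/17) = -6/17 ≈ -0.35294)
y(p) = 2*p**2 (y(p) = p*(2*p) = 2*p**2)
(W + 2*(-64))*y(l(-1)) = (-6/17 + 2*(-64))*(2*(-4)**2) = (-6/17 - 128)*(2*16) = -2182/17*32 = -69824/17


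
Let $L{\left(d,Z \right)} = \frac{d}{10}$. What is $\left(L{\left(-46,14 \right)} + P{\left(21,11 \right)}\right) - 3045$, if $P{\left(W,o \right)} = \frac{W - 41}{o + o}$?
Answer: $- \frac{167778}{55} \approx -3050.5$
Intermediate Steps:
$P{\left(W,o \right)} = \frac{-41 + W}{2 o}$
$L{\left(d,Z \right)} = \frac{d}{10}$ ($L{\left(d,Z \right)} = d \frac{1}{10} = \frac{d}{10}$)
$\left(L{\left(-46,14 \right)} + P{\left(21,11 \right)}\right) - 3045 = \left(\frac{1}{10} \left(-46\right) + \frac{-41 + 21}{2 \cdot 11}\right) - 3045 = \left(- \frac{23}{5} + \frac{1}{2} \cdot \frac{1}{11} \left(-20\right)\right) - 3045 = \left(- \frac{23}{5} - \frac{10}{11}\right) - 3045 = - \frac{303}{55} - 3045 = - \frac{167778}{55}$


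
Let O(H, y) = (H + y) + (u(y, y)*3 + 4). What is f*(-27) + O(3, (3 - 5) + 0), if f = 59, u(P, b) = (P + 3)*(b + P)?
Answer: -1600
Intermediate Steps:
u(P, b) = (3 + P)*(P + b)
O(H, y) = 4 + H + 6*y² + 19*y (O(H, y) = (H + y) + ((y² + 3*y + 3*y + y*y)*3 + 4) = (H + y) + ((y² + 3*y + 3*y + y²)*3 + 4) = (H + y) + ((2*y² + 6*y)*3 + 4) = (H + y) + ((6*y² + 18*y) + 4) = (H + y) + (4 + 6*y² + 18*y) = 4 + H + 6*y² + 19*y)
f*(-27) + O(3, (3 - 5) + 0) = 59*(-27) + (4 + 3 + 6*((3 - 5) + 0)² + 19*((3 - 5) + 0)) = -1593 + (4 + 3 + 6*(-2 + 0)² + 19*(-2 + 0)) = -1593 + (4 + 3 + 6*(-2)² + 19*(-2)) = -1593 + (4 + 3 + 6*4 - 38) = -1593 + (4 + 3 + 24 - 38) = -1593 - 7 = -1600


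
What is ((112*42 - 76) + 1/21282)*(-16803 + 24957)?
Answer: 133852118823/3547 ≈ 3.7737e+7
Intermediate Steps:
((112*42 - 76) + 1/21282)*(-16803 + 24957) = ((4704 - 76) + 1/21282)*8154 = (4628 + 1/21282)*8154 = (98493097/21282)*8154 = 133852118823/3547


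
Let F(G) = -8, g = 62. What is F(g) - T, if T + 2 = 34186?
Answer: -34192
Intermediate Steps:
T = 34184 (T = -2 + 34186 = 34184)
F(g) - T = -8 - 1*34184 = -8 - 34184 = -34192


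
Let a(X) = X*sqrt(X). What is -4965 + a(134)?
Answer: -4965 + 134*sqrt(134) ≈ -3413.8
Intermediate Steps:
a(X) = X**(3/2)
-4965 + a(134) = -4965 + 134**(3/2) = -4965 + 134*sqrt(134)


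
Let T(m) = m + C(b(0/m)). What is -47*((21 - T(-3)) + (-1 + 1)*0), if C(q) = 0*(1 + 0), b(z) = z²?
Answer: -1128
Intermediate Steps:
C(q) = 0 (C(q) = 0*1 = 0)
T(m) = m (T(m) = m + 0 = m)
-47*((21 - T(-3)) + (-1 + 1)*0) = -47*((21 - 1*(-3)) + (-1 + 1)*0) = -47*((21 + 3) + 0*0) = -47*(24 + 0) = -47*24 = -1128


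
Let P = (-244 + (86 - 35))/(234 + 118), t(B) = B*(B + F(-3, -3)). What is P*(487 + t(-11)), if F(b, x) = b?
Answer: -123713/352 ≈ -351.46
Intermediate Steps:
t(B) = B*(-3 + B) (t(B) = B*(B - 3) = B*(-3 + B))
P = -193/352 (P = (-244 + 51)/352 = -193*1/352 = -193/352 ≈ -0.54830)
P*(487 + t(-11)) = -193*(487 - 11*(-3 - 11))/352 = -193*(487 - 11*(-14))/352 = -193*(487 + 154)/352 = -193/352*641 = -123713/352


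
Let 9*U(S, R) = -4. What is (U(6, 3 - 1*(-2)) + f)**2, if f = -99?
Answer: 801025/81 ≈ 9889.2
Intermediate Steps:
U(S, R) = -4/9 (U(S, R) = (1/9)*(-4) = -4/9)
(U(6, 3 - 1*(-2)) + f)**2 = (-4/9 - 99)**2 = (-895/9)**2 = 801025/81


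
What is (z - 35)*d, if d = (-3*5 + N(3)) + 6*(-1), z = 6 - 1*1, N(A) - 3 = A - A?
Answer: 540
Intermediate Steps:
N(A) = 3 (N(A) = 3 + (A - A) = 3 + 0 = 3)
z = 5 (z = 6 - 1 = 5)
d = -18 (d = (-3*5 + 3) + 6*(-1) = (-15 + 3) - 6 = -12 - 6 = -18)
(z - 35)*d = (5 - 35)*(-18) = -30*(-18) = 540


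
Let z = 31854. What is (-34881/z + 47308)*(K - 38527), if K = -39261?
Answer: -19536639662998/5309 ≈ -3.6799e+9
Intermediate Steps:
(-34881/z + 47308)*(K - 38527) = (-34881/31854 + 47308)*(-39261 - 38527) = (-34881*1/31854 + 47308)*(-77788) = (-11627/10618 + 47308)*(-77788) = (502304717/10618)*(-77788) = -19536639662998/5309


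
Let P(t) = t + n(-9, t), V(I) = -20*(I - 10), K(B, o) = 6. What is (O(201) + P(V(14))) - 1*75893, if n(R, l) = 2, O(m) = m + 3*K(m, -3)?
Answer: -75752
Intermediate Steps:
V(I) = 200 - 20*I (V(I) = -20*(-10 + I) = 200 - 20*I)
O(m) = 18 + m (O(m) = m + 3*6 = m + 18 = 18 + m)
P(t) = 2 + t (P(t) = t + 2 = 2 + t)
(O(201) + P(V(14))) - 1*75893 = ((18 + 201) + (2 + (200 - 20*14))) - 1*75893 = (219 + (2 + (200 - 280))) - 75893 = (219 + (2 - 80)) - 75893 = (219 - 78) - 75893 = 141 - 75893 = -75752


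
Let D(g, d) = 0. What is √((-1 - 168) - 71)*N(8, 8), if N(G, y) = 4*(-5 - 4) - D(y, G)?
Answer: -144*I*√15 ≈ -557.71*I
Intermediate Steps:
N(G, y) = -36 (N(G, y) = 4*(-5 - 4) - 1*0 = 4*(-9) + 0 = -36 + 0 = -36)
√((-1 - 168) - 71)*N(8, 8) = √((-1 - 168) - 71)*(-36) = √(-169 - 71)*(-36) = √(-240)*(-36) = (4*I*√15)*(-36) = -144*I*√15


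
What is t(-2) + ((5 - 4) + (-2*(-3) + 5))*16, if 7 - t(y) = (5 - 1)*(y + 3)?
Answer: 195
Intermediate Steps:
t(y) = -5 - 4*y (t(y) = 7 - (5 - 1)*(y + 3) = 7 - 4*(3 + y) = 7 - (12 + 4*y) = 7 + (-12 - 4*y) = -5 - 4*y)
t(-2) + ((5 - 4) + (-2*(-3) + 5))*16 = (-5 - 4*(-2)) + ((5 - 4) + (-2*(-3) + 5))*16 = (-5 + 8) + (1 + (6 + 5))*16 = 3 + (1 + 11)*16 = 3 + 12*16 = 3 + 192 = 195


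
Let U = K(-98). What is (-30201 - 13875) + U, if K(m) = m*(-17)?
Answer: -42410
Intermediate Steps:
K(m) = -17*m
U = 1666 (U = -17*(-98) = 1666)
(-30201 - 13875) + U = (-30201 - 13875) + 1666 = -44076 + 1666 = -42410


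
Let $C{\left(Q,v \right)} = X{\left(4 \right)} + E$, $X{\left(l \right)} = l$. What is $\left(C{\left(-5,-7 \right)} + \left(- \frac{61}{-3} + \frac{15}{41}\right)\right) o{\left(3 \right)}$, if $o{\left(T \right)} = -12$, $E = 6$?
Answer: $- \frac{15104}{41} \approx -368.39$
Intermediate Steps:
$C{\left(Q,v \right)} = 10$ ($C{\left(Q,v \right)} = 4 + 6 = 10$)
$\left(C{\left(-5,-7 \right)} + \left(- \frac{61}{-3} + \frac{15}{41}\right)\right) o{\left(3 \right)} = \left(10 + \left(- \frac{61}{-3} + \frac{15}{41}\right)\right) \left(-12\right) = \left(10 + \left(\left(-61\right) \left(- \frac{1}{3}\right) + 15 \cdot \frac{1}{41}\right)\right) \left(-12\right) = \left(10 + \left(\frac{61}{3} + \frac{15}{41}\right)\right) \left(-12\right) = \left(10 + \frac{2546}{123}\right) \left(-12\right) = \frac{3776}{123} \left(-12\right) = - \frac{15104}{41}$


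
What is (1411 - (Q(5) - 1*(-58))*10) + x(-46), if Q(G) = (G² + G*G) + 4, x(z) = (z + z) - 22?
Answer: 177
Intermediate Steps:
x(z) = -22 + 2*z (x(z) = 2*z - 22 = -22 + 2*z)
Q(G) = 4 + 2*G² (Q(G) = (G² + G²) + 4 = 2*G² + 4 = 4 + 2*G²)
(1411 - (Q(5) - 1*(-58))*10) + x(-46) = (1411 - ((4 + 2*5²) - 1*(-58))*10) + (-22 + 2*(-46)) = (1411 - ((4 + 2*25) + 58)*10) + (-22 - 92) = (1411 - ((4 + 50) + 58)*10) - 114 = (1411 - (54 + 58)*10) - 114 = (1411 - 112*10) - 114 = (1411 - 1*1120) - 114 = (1411 - 1120) - 114 = 291 - 114 = 177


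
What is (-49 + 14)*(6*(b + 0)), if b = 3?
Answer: -630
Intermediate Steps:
(-49 + 14)*(6*(b + 0)) = (-49 + 14)*(6*(3 + 0)) = -210*3 = -35*18 = -630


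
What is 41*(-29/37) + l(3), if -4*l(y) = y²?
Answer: -5089/148 ≈ -34.385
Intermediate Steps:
l(y) = -y²/4
41*(-29/37) + l(3) = 41*(-29/37) - ¼*3² = 41*(-29*1/37) - ¼*9 = 41*(-29/37) - 9/4 = -1189/37 - 9/4 = -5089/148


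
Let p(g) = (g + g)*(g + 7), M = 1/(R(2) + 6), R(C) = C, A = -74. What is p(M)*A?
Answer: -2109/16 ≈ -131.81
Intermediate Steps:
M = ⅛ (M = 1/(2 + 6) = 1/8 = ⅛ ≈ 0.12500)
p(g) = 2*g*(7 + g) (p(g) = (2*g)*(7 + g) = 2*g*(7 + g))
p(M)*A = (2*(⅛)*(7 + ⅛))*(-74) = (2*(⅛)*(57/8))*(-74) = (57/32)*(-74) = -2109/16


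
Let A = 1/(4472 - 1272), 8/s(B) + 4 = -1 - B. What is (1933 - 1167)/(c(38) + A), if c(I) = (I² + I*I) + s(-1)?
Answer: 2451200/9235201 ≈ 0.26542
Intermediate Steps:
s(B) = 8/(-5 - B) (s(B) = 8/(-4 + (-1 - B)) = 8/(-5 - B))
A = 1/3200 ≈ 0.00031250
c(I) = -2 + 2*I² (c(I) = (I² + I*I) - 8/(5 - 1) = (I² + I²) - 8/4 = 2*I² - 8*¼ = 2*I² - 2 = -2 + 2*I²)
(1933 - 1167)/(c(38) + A) = (1933 - 1167)/((-2 + 2*38²) + 1/3200) = 766/((-2 + 2*1444) + 1/3200) = 766/((-2 + 2888) + 1/3200) = 766/(2886 + 1/3200) = 766/(9235201/3200) = 766*(3200/9235201) = 2451200/9235201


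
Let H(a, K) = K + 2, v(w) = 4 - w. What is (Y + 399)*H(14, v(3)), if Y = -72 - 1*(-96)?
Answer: 1269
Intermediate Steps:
H(a, K) = 2 + K
Y = 24 (Y = -72 + 96 = 24)
(Y + 399)*H(14, v(3)) = (24 + 399)*(2 + (4 - 1*3)) = 423*(2 + (4 - 3)) = 423*(2 + 1) = 423*3 = 1269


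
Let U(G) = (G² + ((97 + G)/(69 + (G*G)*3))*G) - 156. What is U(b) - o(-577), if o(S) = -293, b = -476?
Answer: 154118997665/679797 ≈ 2.2671e+5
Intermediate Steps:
U(G) = -156 + G² + G*(97 + G)/(69 + 3*G²) (U(G) = (G² + ((97 + G)/(69 + G²*3))*G) - 156 = (G² + ((97 + G)/(69 + 3*G²))*G) - 156 = (G² + G*(97 + G)/(69 + 3*G²)) - 156 = -156 + G² + G*(97 + G)/(69 + 3*G²))
U(b) - o(-577) = (-10764 - 398*(-476)² + 3*(-476)⁴ + 97*(-476))/(3*(23 + (-476)²)) - 1*(-293) = (-10764 - 398*226576 + 3*51336683776 - 46172)/(3*(23 + 226576)) + 293 = (⅓)*(-10764 - 90177248 + 154010051328 - 46172)/226599 + 293 = (⅓)*(1/226599)*153919817144 + 293 = 153919817144/679797 + 293 = 154118997665/679797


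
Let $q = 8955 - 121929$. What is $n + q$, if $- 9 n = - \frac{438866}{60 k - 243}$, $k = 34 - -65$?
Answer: $- \frac{5792077036}{51273} \approx -1.1297 \cdot 10^{5}$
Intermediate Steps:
$k = 99$ ($k = 34 + 65 = 99$)
$q = -112974$
$n = \frac{438866}{51273}$ ($n = - \frac{\left(-1\right) \frac{438866}{60 \cdot 99 - 243}}{9} = - \frac{\left(-1\right) \frac{438866}{5940 - 243}}{9} = - \frac{\left(-1\right) \frac{438866}{5697}}{9} = \left(- \frac{1}{9}\right) \left(- \frac{438866}{5697}\right) = \frac{438866}{51273} \approx 8.5594$)
$n + q = \frac{438866}{51273} - 112974 = - \frac{5792077036}{51273}$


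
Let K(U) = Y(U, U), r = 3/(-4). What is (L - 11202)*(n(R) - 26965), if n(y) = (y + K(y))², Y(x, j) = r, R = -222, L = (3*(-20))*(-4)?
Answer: -1986539121/8 ≈ -2.4832e+8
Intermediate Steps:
L = 240 (L = -60*(-4) = 240)
r = -¾ (r = 3*(-¼) = -¾ ≈ -0.75000)
Y(x, j) = -¾
K(U) = -¾
n(y) = (-¾ + y)² (n(y) = (y - ¾)² = (-¾ + y)²)
(L - 11202)*(n(R) - 26965) = (240 - 11202)*((-3 + 4*(-222))²/16 - 26965) = -10962*((-3 - 888)²/16 - 26965) = -10962*((1/16)*(-891)² - 26965) = -10962*((1/16)*793881 - 26965) = -10962*(793881/16 - 26965) = -10962*362441/16 = -1986539121/8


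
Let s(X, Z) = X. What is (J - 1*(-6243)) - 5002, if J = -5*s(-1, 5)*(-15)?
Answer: 1166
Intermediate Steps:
J = -75 (J = -5*(-1)*(-15) = 5*(-15) = -75)
(J - 1*(-6243)) - 5002 = (-75 - 1*(-6243)) - 5002 = (-75 + 6243) - 5002 = 6168 - 5002 = 1166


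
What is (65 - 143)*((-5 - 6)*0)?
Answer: 0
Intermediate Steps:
(65 - 143)*((-5 - 6)*0) = -(-858)*0 = -78*0 = 0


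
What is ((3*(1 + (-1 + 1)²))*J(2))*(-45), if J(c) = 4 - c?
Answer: -270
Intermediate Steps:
((3*(1 + (-1 + 1)²))*J(2))*(-45) = ((3*(1 + (-1 + 1)²))*(4 - 1*2))*(-45) = ((3*(1 + 0²))*(4 - 2))*(-45) = ((3*(1 + 0))*2)*(-45) = ((3*1)*2)*(-45) = (3*2)*(-45) = 6*(-45) = -270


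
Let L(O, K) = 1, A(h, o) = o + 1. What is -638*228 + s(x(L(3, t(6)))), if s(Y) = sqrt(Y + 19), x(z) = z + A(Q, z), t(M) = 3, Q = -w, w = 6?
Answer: -145464 + sqrt(22) ≈ -1.4546e+5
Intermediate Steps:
Q = -6 (Q = -1*6 = -6)
A(h, o) = 1 + o
x(z) = 1 + 2*z (x(z) = z + (1 + z) = 1 + 2*z)
s(Y) = sqrt(19 + Y)
-638*228 + s(x(L(3, t(6)))) = -638*228 + sqrt(19 + (1 + 2*1)) = -145464 + sqrt(19 + (1 + 2)) = -145464 + sqrt(19 + 3) = -145464 + sqrt(22)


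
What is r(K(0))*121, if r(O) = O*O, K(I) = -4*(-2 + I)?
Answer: 7744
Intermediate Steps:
K(I) = 8 - 4*I
r(O) = O²
r(K(0))*121 = (8 - 4*0)²*121 = (8 + 0)²*121 = 8²*121 = 64*121 = 7744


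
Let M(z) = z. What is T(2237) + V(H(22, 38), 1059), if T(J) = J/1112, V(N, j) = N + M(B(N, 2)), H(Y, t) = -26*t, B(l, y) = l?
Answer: -2195075/1112 ≈ -1974.0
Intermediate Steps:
V(N, j) = 2*N (V(N, j) = N + N = 2*N)
T(J) = J/1112 (T(J) = J*(1/1112) = J/1112)
T(2237) + V(H(22, 38), 1059) = (1/1112)*2237 + 2*(-26*38) = 2237/1112 + 2*(-988) = 2237/1112 - 1976 = -2195075/1112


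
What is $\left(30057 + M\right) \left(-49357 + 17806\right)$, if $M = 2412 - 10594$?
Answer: $-690178125$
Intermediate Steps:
$M = -8182$ ($M = 2412 - 10594 = -8182$)
$\left(30057 + M\right) \left(-49357 + 17806\right) = \left(30057 - 8182\right) \left(-49357 + 17806\right) = 21875 \left(-31551\right) = -690178125$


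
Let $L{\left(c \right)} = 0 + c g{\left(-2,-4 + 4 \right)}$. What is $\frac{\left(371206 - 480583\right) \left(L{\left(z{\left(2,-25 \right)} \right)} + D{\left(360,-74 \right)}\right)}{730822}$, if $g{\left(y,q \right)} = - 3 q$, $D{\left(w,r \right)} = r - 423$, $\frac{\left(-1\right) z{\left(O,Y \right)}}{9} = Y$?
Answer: $\frac{54360369}{730822} \approx 74.382$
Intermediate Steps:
$z{\left(O,Y \right)} = - 9 Y$
$D{\left(w,r \right)} = -423 + r$
$L{\left(c \right)} = 0$ ($L{\left(c \right)} = 0 + c \left(- 3 \left(-4 + 4\right)\right) = 0 + c \left(\left(-3\right) 0\right) = 0 + c 0 = 0 + 0 = 0$)
$\frac{\left(371206 - 480583\right) \left(L{\left(z{\left(2,-25 \right)} \right)} + D{\left(360,-74 \right)}\right)}{730822} = \frac{\left(371206 - 480583\right) \left(0 - 497\right)}{730822} = - 109377 \left(0 - 497\right) \frac{1}{730822} = \left(-109377\right) \left(-497\right) \frac{1}{730822} = 54360369 \cdot \frac{1}{730822} = \frac{54360369}{730822}$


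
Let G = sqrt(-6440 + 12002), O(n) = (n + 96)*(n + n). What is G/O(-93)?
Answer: -sqrt(618)/186 ≈ -0.13365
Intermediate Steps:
O(n) = 2*n*(96 + n) (O(n) = (96 + n)*(2*n) = 2*n*(96 + n))
G = 3*sqrt(618) (G = sqrt(5562) = 3*sqrt(618) ≈ 74.579)
G/O(-93) = (3*sqrt(618))/((2*(-93)*(96 - 93))) = (3*sqrt(618))/((2*(-93)*3)) = (3*sqrt(618))/(-558) = (3*sqrt(618))*(-1/558) = -sqrt(618)/186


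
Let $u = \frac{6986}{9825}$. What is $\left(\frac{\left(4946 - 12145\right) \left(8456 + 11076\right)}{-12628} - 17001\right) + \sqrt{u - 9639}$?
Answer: $- \frac{18519440}{3157} + \frac{i \sqrt{37215602277}}{1965} \approx -5866.1 + 98.175 i$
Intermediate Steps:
$u = \frac{6986}{9825}$ ($u = 6986 \cdot \frac{1}{9825} = \frac{6986}{9825} \approx 0.71104$)
$\left(\frac{\left(4946 - 12145\right) \left(8456 + 11076\right)}{-12628} - 17001\right) + \sqrt{u - 9639} = \left(\frac{\left(4946 - 12145\right) \left(8456 + 11076\right)}{-12628} - 17001\right) + \sqrt{\frac{6986}{9825} - 9639} = \left(\left(-7199\right) 19532 \left(- \frac{1}{12628}\right) - 17001\right) + \sqrt{- \frac{94696189}{9825}} = \left(\left(-140610868\right) \left(- \frac{1}{12628}\right) - 17001\right) + \frac{i \sqrt{37215602277}}{1965} = \left(\frac{35152717}{3157} - 17001\right) + \frac{i \sqrt{37215602277}}{1965} = - \frac{18519440}{3157} + \frac{i \sqrt{37215602277}}{1965}$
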